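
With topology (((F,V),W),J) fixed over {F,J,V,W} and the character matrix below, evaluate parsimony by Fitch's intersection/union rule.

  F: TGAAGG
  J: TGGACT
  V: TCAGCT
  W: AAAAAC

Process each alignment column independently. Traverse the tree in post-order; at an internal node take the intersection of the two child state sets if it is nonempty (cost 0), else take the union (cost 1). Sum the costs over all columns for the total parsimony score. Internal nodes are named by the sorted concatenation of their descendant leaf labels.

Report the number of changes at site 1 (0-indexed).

2

site 0, node FV: F={T} ∩ V={T} → {T} (+0)
site 0, node FVW: FV={T} ∪ W={A} → {A,T} (+1)
site 0, node FJVW: FVW={A,T} ∩ J={T} → {T} (+0)
site 1, node FV: F={G} ∪ V={C} → {C,G} (+1)
site 1, node FVW: FV={C,G} ∪ W={A} → {A,C,G} (+1)
site 1, node FJVW: FVW={A,C,G} ∩ J={G} → {G} (+0)
site 2, node FV: F={A} ∩ V={A} → {A} (+0)
site 2, node FVW: FV={A} ∩ W={A} → {A} (+0)
site 2, node FJVW: FVW={A} ∪ J={G} → {A,G} (+1)
site 3, node FV: F={A} ∪ V={G} → {A,G} (+1)
site 3, node FVW: FV={A,G} ∩ W={A} → {A} (+0)
site 3, node FJVW: FVW={A} ∩ J={A} → {A} (+0)
site 4, node FV: F={G} ∪ V={C} → {C,G} (+1)
site 4, node FVW: FV={C,G} ∪ W={A} → {A,C,G} (+1)
site 4, node FJVW: FVW={A,C,G} ∩ J={C} → {C} (+0)
site 5, node FV: F={G} ∪ V={T} → {G,T} (+1)
site 5, node FVW: FV={G,T} ∪ W={C} → {C,G,T} (+1)
site 5, node FJVW: FVW={C,G,T} ∩ J={T} → {T} (+0)
per-site changes: [1, 2, 1, 1, 2, 2]; total = 9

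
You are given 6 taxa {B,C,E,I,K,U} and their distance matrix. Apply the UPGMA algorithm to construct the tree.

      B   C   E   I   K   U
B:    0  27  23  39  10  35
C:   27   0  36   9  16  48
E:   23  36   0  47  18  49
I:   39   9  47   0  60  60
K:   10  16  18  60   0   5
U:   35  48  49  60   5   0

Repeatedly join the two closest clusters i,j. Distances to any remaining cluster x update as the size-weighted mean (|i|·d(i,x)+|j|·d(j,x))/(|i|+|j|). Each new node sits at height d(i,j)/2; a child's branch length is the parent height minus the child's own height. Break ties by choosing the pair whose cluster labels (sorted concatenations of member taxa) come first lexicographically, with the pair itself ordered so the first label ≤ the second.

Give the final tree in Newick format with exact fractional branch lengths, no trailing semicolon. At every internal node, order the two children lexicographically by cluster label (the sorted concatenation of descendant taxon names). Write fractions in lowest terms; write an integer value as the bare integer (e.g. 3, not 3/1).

step 1: merge (K,U) at d=5; branch lengths K→5/2, U→5/2; new cluster KU
  updated: d(B,KU)=45/2, d(C,KU)=32, d(E,KU)=67/2, d(I,KU)=60
step 2: merge (C,I) at d=9; branch lengths C→9/2, I→9/2; new cluster CI
  updated: d(B,CI)=33, d(CI,E)=83/2, d(CI,KU)=46
step 3: merge (B,KU) at d=45/2; branch lengths B→45/4, KU→35/4; new cluster BKU
  updated: d(BKU,CI)=125/3, d(BKU,E)=30
step 4: merge (BKU,E) at d=30; branch lengths BKU→15/4, E→15; new cluster BEKU
  updated: d(BEKU,CI)=333/8
step 5: merge (BEKU,CI) at d=333/8; branch lengths BEKU→93/16, CI→261/16; new cluster BCEIKU
final tree: (((B:45/4,(K:5/2,U:5/2):35/4):15/4,E:15):93/16,(C:9/2,I:9/2):261/16)
total length: 599/8

(((B:45/4,(K:5/2,U:5/2):35/4):15/4,E:15):93/16,(C:9/2,I:9/2):261/16)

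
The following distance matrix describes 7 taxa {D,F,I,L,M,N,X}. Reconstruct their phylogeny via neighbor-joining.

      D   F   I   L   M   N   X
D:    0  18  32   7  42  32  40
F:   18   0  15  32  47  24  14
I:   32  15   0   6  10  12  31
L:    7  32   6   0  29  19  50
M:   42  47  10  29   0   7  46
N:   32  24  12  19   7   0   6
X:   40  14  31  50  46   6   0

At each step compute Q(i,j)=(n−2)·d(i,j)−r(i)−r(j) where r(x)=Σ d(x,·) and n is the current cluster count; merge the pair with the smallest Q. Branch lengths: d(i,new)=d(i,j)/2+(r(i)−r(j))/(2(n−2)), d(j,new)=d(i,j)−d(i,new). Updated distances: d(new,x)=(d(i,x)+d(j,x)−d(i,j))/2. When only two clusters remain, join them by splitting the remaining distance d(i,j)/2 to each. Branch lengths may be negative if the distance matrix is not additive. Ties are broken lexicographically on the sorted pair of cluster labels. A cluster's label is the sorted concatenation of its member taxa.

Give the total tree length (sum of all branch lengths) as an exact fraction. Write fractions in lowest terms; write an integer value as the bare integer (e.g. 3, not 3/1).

1005/16

iteration 1: select D,L (d=7, Q=-279); attach at lengths (63/10, 7/10); label the merged cluster DL
  updated: d(DL,F)=43/2, d(DL,I)=31/2, d(DL,M)=32, d(DL,N)=22, d(DL,X)=83/2
iteration 2: select F,X (d=14, Q=-204); attach at lengths (39/8, 73/8); label the merged cluster FX
  updated: d(DL,FX)=49/2, d(FX,I)=16, d(FX,M)=79/2, d(FX,N)=8
iteration 3: select M,N (d=7, Q=-233/2); attach at lengths (121/12, -37/12); label the merged cluster MN
  updated: d(DL,MN)=47/2, d(FX,MN)=81/4, d(I,MN)=15/2
iteration 4: select DL,FX (d=49/2, Q=-301/4); attach at lengths (207/16, 185/16); label the merged cluster DFLX
  updated: d(DFLX,I)=7/2, d(DFLX,MN)=77/8
iteration 5: select DFLX,I (d=7/2, Q=-165/8); attach at lengths (45/16, 11/16); label the merged cluster DFILX
  updated: d(DFILX,MN)=109/16
iteration 6: select DFILX,MN (d=109/16); attach at lengths (109/32, 109/32); label the merged cluster DFILMNX
final tree: ((((D:63/10,L:7/10):207/16,(F:39/8,X:73/8):185/16):45/16,I:11/16):109/32,(M:121/12,N:-37/12):109/32)
total length: 1005/16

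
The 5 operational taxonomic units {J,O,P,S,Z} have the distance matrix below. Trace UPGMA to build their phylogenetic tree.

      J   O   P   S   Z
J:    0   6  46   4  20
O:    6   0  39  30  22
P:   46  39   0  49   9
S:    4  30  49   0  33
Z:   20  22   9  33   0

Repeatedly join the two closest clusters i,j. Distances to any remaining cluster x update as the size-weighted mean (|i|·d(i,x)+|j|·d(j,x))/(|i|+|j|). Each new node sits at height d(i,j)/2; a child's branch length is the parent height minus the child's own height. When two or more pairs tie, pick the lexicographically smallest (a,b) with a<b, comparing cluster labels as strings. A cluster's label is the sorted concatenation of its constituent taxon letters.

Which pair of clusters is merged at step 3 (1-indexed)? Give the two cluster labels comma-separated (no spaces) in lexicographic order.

1. join J+S (d=4) ⇒ JS; edges |J|=2, |S|=2
  updated: d(JS,O)=18, d(JS,P)=95/2, d(JS,Z)=53/2
2. join P+Z (d=9) ⇒ PZ; edges |P|=9/2, |Z|=9/2
  updated: d(JS,PZ)=37, d(O,PZ)=61/2
3. join JS+O (d=18) ⇒ JOS; edges |JS|=7, |O|=9
  updated: d(JOS,PZ)=209/6
4. join JOS+PZ (d=209/6) ⇒ JOPSZ; edges |JOS|=101/12, |PZ|=155/12
final tree: (((J:2,S:2):7,O:9):101/12,(P:9/2,Z:9/2):155/12)
total length: 151/3

JS,O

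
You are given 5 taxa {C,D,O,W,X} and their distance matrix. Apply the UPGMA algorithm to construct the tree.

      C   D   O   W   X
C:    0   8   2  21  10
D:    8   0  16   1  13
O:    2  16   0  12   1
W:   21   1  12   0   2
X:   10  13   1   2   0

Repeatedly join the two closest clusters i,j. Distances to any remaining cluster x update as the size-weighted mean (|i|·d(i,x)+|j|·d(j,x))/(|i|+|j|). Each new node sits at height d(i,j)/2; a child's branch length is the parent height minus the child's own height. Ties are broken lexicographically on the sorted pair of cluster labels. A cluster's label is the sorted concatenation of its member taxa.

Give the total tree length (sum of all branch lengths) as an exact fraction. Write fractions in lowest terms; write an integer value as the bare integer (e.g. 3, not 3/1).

16

iteration 1: select D,W (d=1); attach at lengths (1/2, 1/2); label the merged cluster DW
  updated: d(C,DW)=29/2, d(DW,O)=14, d(DW,X)=15/2
iteration 2: select O,X (d=1); attach at lengths (1/2, 1/2); label the merged cluster OX
  updated: d(C,OX)=6, d(DW,OX)=43/4
iteration 3: select C,OX (d=6); attach at lengths (3, 5/2); label the merged cluster COX
  updated: d(COX,DW)=12
iteration 4: select COX,DW (d=12); attach at lengths (3, 11/2); label the merged cluster CDOWX
final tree: ((C:3,(O:1/2,X:1/2):5/2):3,(D:1/2,W:1/2):11/2)
total length: 16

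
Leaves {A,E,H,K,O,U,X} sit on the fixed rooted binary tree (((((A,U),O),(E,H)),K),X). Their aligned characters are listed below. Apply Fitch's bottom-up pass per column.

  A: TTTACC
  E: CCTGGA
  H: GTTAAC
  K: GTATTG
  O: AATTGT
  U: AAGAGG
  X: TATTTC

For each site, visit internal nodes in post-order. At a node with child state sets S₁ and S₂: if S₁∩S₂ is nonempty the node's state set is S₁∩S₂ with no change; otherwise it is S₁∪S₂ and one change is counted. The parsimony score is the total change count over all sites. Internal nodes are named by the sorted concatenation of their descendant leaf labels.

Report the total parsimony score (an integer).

AU@0: {T} ∪ {A} = {A,T} (union, +1)
AOU@0: {A,T} ∩ {A} = {A} (intersection, +0)
EH@0: {C} ∪ {G} = {C,G} (union, +1)
AEHOU@0: {A} ∪ {C,G} = {A,C,G} (union, +1)
AEHKOU@0: {A,C,G} ∩ {G} = {G} (intersection, +0)
AEHKOUX@0: {G} ∪ {T} = {G,T} (union, +1)
AU@1: {T} ∪ {A} = {A,T} (union, +1)
AOU@1: {A,T} ∩ {A} = {A} (intersection, +0)
EH@1: {C} ∪ {T} = {C,T} (union, +1)
AEHOU@1: {A} ∪ {C,T} = {A,C,T} (union, +1)
AEHKOU@1: {A,C,T} ∩ {T} = {T} (intersection, +0)
AEHKOUX@1: {T} ∪ {A} = {A,T} (union, +1)
AU@2: {T} ∪ {G} = {G,T} (union, +1)
AOU@2: {G,T} ∩ {T} = {T} (intersection, +0)
EH@2: {T} ∩ {T} = {T} (intersection, +0)
AEHOU@2: {T} ∩ {T} = {T} (intersection, +0)
AEHKOU@2: {T} ∪ {A} = {A,T} (union, +1)
AEHKOUX@2: {A,T} ∩ {T} = {T} (intersection, +0)
AU@3: {A} ∩ {A} = {A} (intersection, +0)
AOU@3: {A} ∪ {T} = {A,T} (union, +1)
EH@3: {G} ∪ {A} = {A,G} (union, +1)
AEHOU@3: {A,T} ∩ {A,G} = {A} (intersection, +0)
AEHKOU@3: {A} ∪ {T} = {A,T} (union, +1)
AEHKOUX@3: {A,T} ∩ {T} = {T} (intersection, +0)
AU@4: {C} ∪ {G} = {C,G} (union, +1)
AOU@4: {C,G} ∩ {G} = {G} (intersection, +0)
EH@4: {G} ∪ {A} = {A,G} (union, +1)
AEHOU@4: {G} ∩ {A,G} = {G} (intersection, +0)
AEHKOU@4: {G} ∪ {T} = {G,T} (union, +1)
AEHKOUX@4: {G,T} ∩ {T} = {T} (intersection, +0)
AU@5: {C} ∪ {G} = {C,G} (union, +1)
AOU@5: {C,G} ∪ {T} = {C,G,T} (union, +1)
EH@5: {A} ∪ {C} = {A,C} (union, +1)
AEHOU@5: {C,G,T} ∩ {A,C} = {C} (intersection, +0)
AEHKOU@5: {C} ∪ {G} = {C,G} (union, +1)
AEHKOUX@5: {C,G} ∩ {C} = {C} (intersection, +0)
per-site changes: [4, 4, 2, 3, 3, 4]; total = 20

20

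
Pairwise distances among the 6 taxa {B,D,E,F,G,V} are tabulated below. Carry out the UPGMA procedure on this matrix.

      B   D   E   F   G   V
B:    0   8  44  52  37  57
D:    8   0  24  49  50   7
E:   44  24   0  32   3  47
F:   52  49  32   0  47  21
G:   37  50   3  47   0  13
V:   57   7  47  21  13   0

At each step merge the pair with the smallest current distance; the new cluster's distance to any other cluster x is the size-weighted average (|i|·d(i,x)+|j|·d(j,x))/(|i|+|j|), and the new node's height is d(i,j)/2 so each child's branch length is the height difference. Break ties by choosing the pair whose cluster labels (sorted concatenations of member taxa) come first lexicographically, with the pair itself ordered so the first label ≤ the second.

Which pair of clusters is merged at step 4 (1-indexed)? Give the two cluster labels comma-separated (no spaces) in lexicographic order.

1. join E+G (d=3) ⇒ EG; edges |E|=3/2, |G|=3/2
  updated: d(B,EG)=81/2, d(D,EG)=37, d(EG,F)=79/2, d(EG,V)=30
2. join D+V (d=7) ⇒ DV; edges |D|=7/2, |V|=7/2
  updated: d(B,DV)=65/2, d(DV,EG)=67/2, d(DV,F)=35
3. join B+DV (d=65/2) ⇒ BDV; edges |B|=65/4, |DV|=51/4
  updated: d(BDV,EG)=215/6, d(BDV,F)=122/3
4. join BDV+EG (d=215/6) ⇒ BDEGV; edges |BDV|=5/3, |EG|=197/12
  updated: d(BDEGV,F)=201/5
5. join BDEGV+F (d=201/5) ⇒ BDEFGV; edges |BDEGV|=131/60, |F|=201/10
final tree: (((B:65/4,(D:7/2,V:7/2):51/4):5/3,(E:3/2,G:3/2):197/12):131/60,F:201/10)
total length: 2381/30

BDV,EG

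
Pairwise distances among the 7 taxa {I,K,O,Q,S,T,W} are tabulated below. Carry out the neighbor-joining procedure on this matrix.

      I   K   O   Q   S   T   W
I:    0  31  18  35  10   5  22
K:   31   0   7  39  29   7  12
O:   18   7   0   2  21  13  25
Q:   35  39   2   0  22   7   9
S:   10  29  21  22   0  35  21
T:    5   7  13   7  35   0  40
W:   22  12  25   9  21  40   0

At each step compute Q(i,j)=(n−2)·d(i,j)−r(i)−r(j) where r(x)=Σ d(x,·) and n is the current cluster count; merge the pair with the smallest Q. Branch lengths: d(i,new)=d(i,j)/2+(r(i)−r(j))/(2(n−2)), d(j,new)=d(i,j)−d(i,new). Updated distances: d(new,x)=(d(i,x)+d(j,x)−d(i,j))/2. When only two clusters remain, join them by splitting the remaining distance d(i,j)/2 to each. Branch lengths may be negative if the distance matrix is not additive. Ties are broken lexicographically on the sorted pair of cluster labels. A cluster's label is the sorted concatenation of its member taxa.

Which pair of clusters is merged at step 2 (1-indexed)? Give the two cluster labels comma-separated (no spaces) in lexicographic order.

Q,W

step 1: merge (I,S) at d=10, Q=-209; branch lengths I→33/10, S→67/10; new cluster IS
  updated: d(IS,K)=25, d(IS,O)=29/2, d(IS,Q)=47/2, d(IS,T)=15, d(IS,W)=33/2
step 2: merge (Q,W) at d=9, Q=-147; branch lengths Q→7/4, W→29/4; new cluster QW
  updated: d(IS,QW)=31/2, d(K,QW)=21, d(O,QW)=9, d(QW,T)=19
step 3: merge (K,T) at d=7, Q=-93; branch lengths K→9/2, T→5/2; new cluster KT
  updated: d(IS,KT)=33/2, d(KT,O)=13/2, d(KT,QW)=33/2
step 4: merge (IS,QW) at d=31/2, Q=-113/2; branch lengths IS→73/8, QW→51/8; new cluster IQSW
  updated: d(IQSW,KT)=35/4, d(IQSW,O)=4
step 5: merge (IQSW,KT) at d=35/4, Q=-77/4; branch lengths IQSW→25/8, KT→45/8; new cluster IKQSTW
  updated: d(IKQSTW,O)=7/8
step 6: merge (IKQSTW,O) at d=7/8; branch lengths IKQSTW→7/16, O→7/16; new cluster IKOQSTW
final tree: ((((I:33/10,S:67/10):73/8,(Q:7/4,W:29/4):51/8):25/8,(K:9/2,T:5/2):45/8):7/16,O:7/16)
total length: 409/8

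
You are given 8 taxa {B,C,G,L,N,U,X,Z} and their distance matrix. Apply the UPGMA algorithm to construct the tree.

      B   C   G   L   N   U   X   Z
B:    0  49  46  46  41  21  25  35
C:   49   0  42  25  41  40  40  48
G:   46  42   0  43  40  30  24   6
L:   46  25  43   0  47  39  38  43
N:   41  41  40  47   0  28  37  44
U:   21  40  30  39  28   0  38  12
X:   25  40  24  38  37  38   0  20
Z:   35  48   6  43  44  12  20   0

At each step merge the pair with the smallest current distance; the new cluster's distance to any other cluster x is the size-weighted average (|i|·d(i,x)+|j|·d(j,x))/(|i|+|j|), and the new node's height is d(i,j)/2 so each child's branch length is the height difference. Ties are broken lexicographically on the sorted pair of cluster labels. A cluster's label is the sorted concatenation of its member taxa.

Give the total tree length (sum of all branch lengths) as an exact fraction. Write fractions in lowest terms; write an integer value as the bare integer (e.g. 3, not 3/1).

iteration 1: select G,Z (d=6); attach at lengths (3, 3); label the merged cluster GZ
  updated: d(B,GZ)=81/2, d(C,GZ)=45, d(GZ,L)=43, d(GZ,N)=42, d(GZ,U)=21, d(GZ,X)=22
iteration 2: select B,U (d=21); attach at lengths (21/2, 21/2); label the merged cluster BU
  updated: d(BU,C)=89/2, d(BU,GZ)=123/4, d(BU,L)=85/2, d(BU,N)=69/2, d(BU,X)=63/2
iteration 3: select GZ,X (d=22); attach at lengths (8, 11); label the merged cluster GXZ
  updated: d(BU,GXZ)=31, d(C,GXZ)=130/3, d(GXZ,L)=124/3, d(GXZ,N)=121/3
iteration 4: select C,L (d=25); attach at lengths (25/2, 25/2); label the merged cluster CL
  updated: d(BU,CL)=87/2, d(CL,GXZ)=127/3, d(CL,N)=44
iteration 5: select BU,GXZ (d=31); attach at lengths (5, 9/2); label the merged cluster BGUXZ
  updated: d(BGUXZ,CL)=214/5, d(BGUXZ,N)=38
iteration 6: select BGUXZ,N (d=38); attach at lengths (7/2, 19); label the merged cluster BGNUXZ
  updated: d(BGNUXZ,CL)=43
iteration 7: select BGNUXZ,CL (d=43); attach at lengths (5/2, 9); label the merged cluster BCGLNUXZ
final tree: ((((B:21/2,U:21/2):5,((G:3,Z:3):8,X:11):9/2):7/2,N:19):5/2,(C:25/2,L:25/2):9)
total length: 229/2

229/2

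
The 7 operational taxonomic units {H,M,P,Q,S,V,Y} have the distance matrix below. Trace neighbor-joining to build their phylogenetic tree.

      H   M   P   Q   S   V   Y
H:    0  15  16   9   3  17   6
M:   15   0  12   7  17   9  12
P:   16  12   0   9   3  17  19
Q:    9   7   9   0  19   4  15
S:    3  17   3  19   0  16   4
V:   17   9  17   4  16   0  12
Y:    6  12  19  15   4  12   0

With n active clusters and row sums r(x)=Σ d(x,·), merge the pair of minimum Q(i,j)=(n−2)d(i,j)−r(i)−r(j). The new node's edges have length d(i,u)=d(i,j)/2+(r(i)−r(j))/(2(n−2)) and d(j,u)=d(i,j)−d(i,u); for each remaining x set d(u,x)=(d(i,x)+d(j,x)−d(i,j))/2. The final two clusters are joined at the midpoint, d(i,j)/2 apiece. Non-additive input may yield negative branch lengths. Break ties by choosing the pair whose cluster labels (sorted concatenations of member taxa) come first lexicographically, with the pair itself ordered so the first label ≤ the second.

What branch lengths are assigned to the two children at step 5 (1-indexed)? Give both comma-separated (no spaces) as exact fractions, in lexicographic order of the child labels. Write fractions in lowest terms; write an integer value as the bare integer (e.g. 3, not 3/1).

1. join P+S (d=3, Q=-123) ⇒ PS; edges |P|=29/10, |S|=1/10
  updated: d(H,PS)=8, d(M,PS)=13, d(PS,Q)=25/2, d(PS,V)=15, d(PS,Y)=10
2. join Q+V (d=4, Q=-177/2) ⇒ QV; edges |Q|=13/16, |V|=51/16
  updated: d(H,QV)=11, d(M,QV)=6, d(PS,QV)=47/4, d(QV,Y)=23/2
3. join M+QV (d=6, Q=-273/4) ⇒ MQV; edges |M|=95/24, |QV|=49/24
  updated: d(H,MQV)=10, d(MQV,PS)=75/8, d(MQV,Y)=35/4
4. join H+Y (d=6, Q=-147/4) ⇒ HY; edges |H|=45/16, |Y|=51/16
  updated: d(HY,MQV)=51/8, d(HY,PS)=6
5. join HY+MQV (d=51/8, Q=-87/4) ⇒ HMQVY; edges |HY|=3/2, |MQV|=39/8
  updated: d(HMQVY,PS)=9/2
6. join HMQVY+PS (d=9/2) ⇒ HMPQSVY; edges |HMQVY|=9/4, |PS|=9/4
final tree: (((H:45/16,Y:51/16):3/2,(M:95/24,(Q:13/16,V:51/16):49/24):39/8):9/4,(P:29/10,S:1/10):9/4)
total length: 239/8

3/2,39/8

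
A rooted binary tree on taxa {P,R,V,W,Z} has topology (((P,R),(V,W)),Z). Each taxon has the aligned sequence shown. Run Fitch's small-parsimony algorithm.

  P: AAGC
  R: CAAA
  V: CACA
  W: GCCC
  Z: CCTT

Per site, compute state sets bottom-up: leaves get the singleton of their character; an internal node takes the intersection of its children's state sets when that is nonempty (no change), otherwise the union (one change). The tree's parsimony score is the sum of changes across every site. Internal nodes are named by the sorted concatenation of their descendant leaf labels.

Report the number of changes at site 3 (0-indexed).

3

PR@0: {A} ∪ {C} = {A,C} (union, +1)
VW@0: {C} ∪ {G} = {C,G} (union, +1)
PRVW@0: {A,C} ∩ {C,G} = {C} (intersection, +0)
PRVWZ@0: {C} ∩ {C} = {C} (intersection, +0)
PR@1: {A} ∩ {A} = {A} (intersection, +0)
VW@1: {A} ∪ {C} = {A,C} (union, +1)
PRVW@1: {A} ∩ {A,C} = {A} (intersection, +0)
PRVWZ@1: {A} ∪ {C} = {A,C} (union, +1)
PR@2: {G} ∪ {A} = {A,G} (union, +1)
VW@2: {C} ∩ {C} = {C} (intersection, +0)
PRVW@2: {A,G} ∪ {C} = {A,C,G} (union, +1)
PRVWZ@2: {A,C,G} ∪ {T} = {A,C,G,T} (union, +1)
PR@3: {C} ∪ {A} = {A,C} (union, +1)
VW@3: {A} ∪ {C} = {A,C} (union, +1)
PRVW@3: {A,C} ∩ {A,C} = {A,C} (intersection, +0)
PRVWZ@3: {A,C} ∪ {T} = {A,C,T} (union, +1)
per-site changes: [2, 2, 3, 3]; total = 10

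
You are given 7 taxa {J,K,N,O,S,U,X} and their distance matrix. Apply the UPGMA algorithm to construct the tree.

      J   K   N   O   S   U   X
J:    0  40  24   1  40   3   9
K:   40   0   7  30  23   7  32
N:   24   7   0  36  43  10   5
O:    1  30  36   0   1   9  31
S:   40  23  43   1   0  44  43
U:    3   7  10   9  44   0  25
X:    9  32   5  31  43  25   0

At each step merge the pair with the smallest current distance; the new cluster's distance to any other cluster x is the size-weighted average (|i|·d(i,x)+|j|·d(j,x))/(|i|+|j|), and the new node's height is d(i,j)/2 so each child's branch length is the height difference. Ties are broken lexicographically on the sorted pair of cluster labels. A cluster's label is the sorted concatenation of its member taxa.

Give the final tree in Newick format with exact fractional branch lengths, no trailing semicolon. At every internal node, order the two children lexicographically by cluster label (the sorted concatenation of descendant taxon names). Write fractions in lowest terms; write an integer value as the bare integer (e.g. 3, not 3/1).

((((J:1/2,O:1/2):5/2,U:3):79/9,(K:39/4,(N:5/2,X:5/2):29/4):73/36):79/18,S:97/6)

iteration 1: select J,O (d=1); attach at lengths (1/2, 1/2); label the merged cluster JO
  updated: d(JO,K)=35, d(JO,N)=30, d(JO,S)=41/2, d(JO,U)=6, d(JO,X)=20
iteration 2: select N,X (d=5); attach at lengths (5/2, 5/2); label the merged cluster NX
  updated: d(JO,NX)=25, d(K,NX)=39/2, d(NX,S)=43, d(NX,U)=35/2
iteration 3: select JO,U (d=6); attach at lengths (5/2, 3); label the merged cluster JOU
  updated: d(JOU,K)=77/3, d(JOU,NX)=45/2, d(JOU,S)=85/3
iteration 4: select K,NX (d=39/2); attach at lengths (39/4, 29/4); label the merged cluster KNX
  updated: d(JOU,KNX)=212/9, d(KNX,S)=109/3
iteration 5: select JOU,KNX (d=212/9); attach at lengths (79/9, 73/36); label the merged cluster JKNOUX
  updated: d(JKNOUX,S)=97/3
iteration 6: select JKNOUX,S (d=97/3); attach at lengths (79/18, 97/6); label the merged cluster JKNOSUX
final tree: ((((J:1/2,O:1/2):5/2,U:3):79/9,(K:39/4,(N:5/2,X:5/2):29/4):73/36):79/18,S:97/6)
total length: 2155/36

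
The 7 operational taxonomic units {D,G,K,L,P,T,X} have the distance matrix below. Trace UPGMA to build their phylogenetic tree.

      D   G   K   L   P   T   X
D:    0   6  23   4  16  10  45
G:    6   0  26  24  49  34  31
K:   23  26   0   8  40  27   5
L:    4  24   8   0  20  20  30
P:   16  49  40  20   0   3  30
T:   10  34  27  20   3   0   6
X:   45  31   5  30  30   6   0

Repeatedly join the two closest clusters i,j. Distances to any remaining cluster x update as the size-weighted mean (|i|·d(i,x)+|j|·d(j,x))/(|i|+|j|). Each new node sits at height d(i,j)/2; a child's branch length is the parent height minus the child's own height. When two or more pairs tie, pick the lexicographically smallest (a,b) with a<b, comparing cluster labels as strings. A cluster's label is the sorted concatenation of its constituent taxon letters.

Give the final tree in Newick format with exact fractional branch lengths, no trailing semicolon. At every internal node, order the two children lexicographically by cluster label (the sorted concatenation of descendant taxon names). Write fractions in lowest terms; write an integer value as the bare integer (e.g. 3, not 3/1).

((((D:2,L:2):11/2,G:15/2):59/12,(P:3/2,T:3/2):131/12):53/60,(K:5/2,X:5/2):54/5)

iteration 1: select P,T (d=3); attach at lengths (3/2, 3/2); label the merged cluster PT
  updated: d(D,PT)=13, d(G,PT)=83/2, d(K,PT)=67/2, d(L,PT)=20, d(PT,X)=18
iteration 2: select D,L (d=4); attach at lengths (2, 2); label the merged cluster DL
  updated: d(DL,G)=15, d(DL,K)=31/2, d(DL,PT)=33/2, d(DL,X)=75/2
iteration 3: select K,X (d=5); attach at lengths (5/2, 5/2); label the merged cluster KX
  updated: d(DL,KX)=53/2, d(G,KX)=57/2, d(KX,PT)=103/4
iteration 4: select DL,G (d=15); attach at lengths (11/2, 15/2); label the merged cluster DGL
  updated: d(DGL,KX)=163/6, d(DGL,PT)=149/6
iteration 5: select DGL,PT (d=149/6); attach at lengths (59/12, 131/12); label the merged cluster DGLPT
  updated: d(DGLPT,KX)=133/5
iteration 6: select DGLPT,KX (d=133/5); attach at lengths (53/60, 54/5); label the merged cluster DGKLPTX
final tree: ((((D:2,L:2):11/2,G:15/2):59/12,(P:3/2,T:3/2):131/12):53/60,(K:5/2,X:5/2):54/5)
total length: 3151/60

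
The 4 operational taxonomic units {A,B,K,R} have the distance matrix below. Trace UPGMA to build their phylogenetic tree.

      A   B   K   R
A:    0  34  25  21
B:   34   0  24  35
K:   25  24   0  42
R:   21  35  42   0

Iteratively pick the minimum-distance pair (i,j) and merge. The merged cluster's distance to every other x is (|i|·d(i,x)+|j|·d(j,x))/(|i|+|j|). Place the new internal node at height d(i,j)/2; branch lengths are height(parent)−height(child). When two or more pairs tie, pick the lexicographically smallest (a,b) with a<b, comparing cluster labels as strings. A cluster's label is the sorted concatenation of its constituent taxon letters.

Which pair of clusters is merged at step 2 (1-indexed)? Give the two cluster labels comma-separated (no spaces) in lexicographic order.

B,K

1. join A+R (d=21) ⇒ AR; edges |A|=21/2, |R|=21/2
  updated: d(AR,B)=69/2, d(AR,K)=67/2
2. join B+K (d=24) ⇒ BK; edges |B|=12, |K|=12
  updated: d(AR,BK)=34
3. join AR+BK (d=34) ⇒ ABKR; edges |AR|=13/2, |BK|=5
final tree: ((A:21/2,R:21/2):13/2,(B:12,K:12):5)
total length: 113/2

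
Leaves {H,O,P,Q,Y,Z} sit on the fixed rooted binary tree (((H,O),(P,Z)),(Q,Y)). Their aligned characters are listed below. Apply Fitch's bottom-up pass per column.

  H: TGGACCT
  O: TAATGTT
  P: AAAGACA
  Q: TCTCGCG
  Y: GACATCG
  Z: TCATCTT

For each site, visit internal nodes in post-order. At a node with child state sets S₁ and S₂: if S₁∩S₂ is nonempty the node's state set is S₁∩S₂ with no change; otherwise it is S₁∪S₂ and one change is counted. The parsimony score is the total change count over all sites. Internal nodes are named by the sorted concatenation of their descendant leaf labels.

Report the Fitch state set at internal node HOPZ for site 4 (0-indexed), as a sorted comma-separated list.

site 0, node HO: H={T} ∩ O={T} → {T} (+0)
site 0, node PZ: P={A} ∪ Z={T} → {A,T} (+1)
site 0, node HOPZ: HO={T} ∩ PZ={A,T} → {T} (+0)
site 0, node QY: Q={T} ∪ Y={G} → {G,T} (+1)
site 0, node HOPQYZ: HOPZ={T} ∩ QY={G,T} → {T} (+0)
site 1, node HO: H={G} ∪ O={A} → {A,G} (+1)
site 1, node PZ: P={A} ∪ Z={C} → {A,C} (+1)
site 1, node HOPZ: HO={A,G} ∩ PZ={A,C} → {A} (+0)
site 1, node QY: Q={C} ∪ Y={A} → {A,C} (+1)
site 1, node HOPQYZ: HOPZ={A} ∩ QY={A,C} → {A} (+0)
site 2, node HO: H={G} ∪ O={A} → {A,G} (+1)
site 2, node PZ: P={A} ∩ Z={A} → {A} (+0)
site 2, node HOPZ: HO={A,G} ∩ PZ={A} → {A} (+0)
site 2, node QY: Q={T} ∪ Y={C} → {C,T} (+1)
site 2, node HOPQYZ: HOPZ={A} ∪ QY={C,T} → {A,C,T} (+1)
site 3, node HO: H={A} ∪ O={T} → {A,T} (+1)
site 3, node PZ: P={G} ∪ Z={T} → {G,T} (+1)
site 3, node HOPZ: HO={A,T} ∩ PZ={G,T} → {T} (+0)
site 3, node QY: Q={C} ∪ Y={A} → {A,C} (+1)
site 3, node HOPQYZ: HOPZ={T} ∪ QY={A,C} → {A,C,T} (+1)
site 4, node HO: H={C} ∪ O={G} → {C,G} (+1)
site 4, node PZ: P={A} ∪ Z={C} → {A,C} (+1)
site 4, node HOPZ: HO={C,G} ∩ PZ={A,C} → {C} (+0)
site 4, node QY: Q={G} ∪ Y={T} → {G,T} (+1)
site 4, node HOPQYZ: HOPZ={C} ∪ QY={G,T} → {C,G,T} (+1)
site 5, node HO: H={C} ∪ O={T} → {C,T} (+1)
site 5, node PZ: P={C} ∪ Z={T} → {C,T} (+1)
site 5, node HOPZ: HO={C,T} ∩ PZ={C,T} → {C,T} (+0)
site 5, node QY: Q={C} ∩ Y={C} → {C} (+0)
site 5, node HOPQYZ: HOPZ={C,T} ∩ QY={C} → {C} (+0)
site 6, node HO: H={T} ∩ O={T} → {T} (+0)
site 6, node PZ: P={A} ∪ Z={T} → {A,T} (+1)
site 6, node HOPZ: HO={T} ∩ PZ={A,T} → {T} (+0)
site 6, node QY: Q={G} ∩ Y={G} → {G} (+0)
site 6, node HOPQYZ: HOPZ={T} ∪ QY={G} → {G,T} (+1)
per-site changes: [2, 3, 3, 4, 4, 2, 2]; total = 20

C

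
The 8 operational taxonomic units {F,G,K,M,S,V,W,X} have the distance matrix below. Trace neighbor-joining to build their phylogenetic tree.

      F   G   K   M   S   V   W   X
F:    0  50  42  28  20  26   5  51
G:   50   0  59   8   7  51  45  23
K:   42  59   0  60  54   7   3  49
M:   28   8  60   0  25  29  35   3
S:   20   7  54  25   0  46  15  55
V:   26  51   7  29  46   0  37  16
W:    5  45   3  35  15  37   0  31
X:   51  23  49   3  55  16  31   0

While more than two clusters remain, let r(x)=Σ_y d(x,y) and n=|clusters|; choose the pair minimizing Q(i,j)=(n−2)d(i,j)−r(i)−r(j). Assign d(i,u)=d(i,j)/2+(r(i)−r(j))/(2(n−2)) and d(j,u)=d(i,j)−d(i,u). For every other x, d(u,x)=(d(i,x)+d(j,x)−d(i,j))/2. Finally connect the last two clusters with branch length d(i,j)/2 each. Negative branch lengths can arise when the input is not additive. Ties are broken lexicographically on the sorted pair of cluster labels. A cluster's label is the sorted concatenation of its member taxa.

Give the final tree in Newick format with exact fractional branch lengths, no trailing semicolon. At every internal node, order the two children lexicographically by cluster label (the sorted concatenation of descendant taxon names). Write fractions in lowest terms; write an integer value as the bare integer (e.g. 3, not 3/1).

iteration 1: select K,V (d=7, Q=-444); attach at lengths (26/3, -5/3); label the merged cluster KV
  updated: d(F,KV)=61/2, d(G,KV)=103/2, d(KV,M)=41, d(KV,S)=93/2, d(KV,W)=33/2, d(KV,X)=29
iteration 2: select G,S (d=7, Q=-318); attach at lengths (51/10, 19/10); label the merged cluster GS
  updated: d(F,GS)=63/2, d(GS,KV)=91/2, d(GS,M)=13, d(GS,W)=53/2, d(GS,X)=71/2
iteration 3: select M,X (d=3, Q=-515/2); attach at lengths (-35/16, 83/16); label the merged cluster MX
  updated: d(F,MX)=38, d(GS,MX)=91/4, d(KV,MX)=67/2, d(MX,W)=63/2
iteration 4: select GS,MX (d=91/4, Q=-735/4); attach at lengths (275/24, 271/24); label the merged cluster GMSX
  updated: d(F,GMSX)=187/8, d(GMSX,KV)=225/8, d(GMSX,W)=141/8
iteration 5: select F,W (d=5, Q=-88); attach at lengths (119/16, -39/16); label the merged cluster FW
  updated: d(FW,GMSX)=18, d(FW,KV)=21
iteration 6: select FW,GMSX (d=18, Q=-537/8); attach at lengths (87/16, 201/16); label the merged cluster FGMSWX
  updated: d(FGMSWX,KV)=249/16
iteration 7: select FGMSWX,KV (d=249/16); attach at lengths (249/32, 249/32); label the merged cluster FGKMSVWX
final tree: (((F:119/16,W:-39/16):87/16,((G:51/10,S:19/10):275/24,(M:-35/16,X:83/16):271/24):201/16):249/32,(K:26/3,V:-5/3):249/32)
total length: 1253/16

(((F:119/16,W:-39/16):87/16,((G:51/10,S:19/10):275/24,(M:-35/16,X:83/16):271/24):201/16):249/32,(K:26/3,V:-5/3):249/32)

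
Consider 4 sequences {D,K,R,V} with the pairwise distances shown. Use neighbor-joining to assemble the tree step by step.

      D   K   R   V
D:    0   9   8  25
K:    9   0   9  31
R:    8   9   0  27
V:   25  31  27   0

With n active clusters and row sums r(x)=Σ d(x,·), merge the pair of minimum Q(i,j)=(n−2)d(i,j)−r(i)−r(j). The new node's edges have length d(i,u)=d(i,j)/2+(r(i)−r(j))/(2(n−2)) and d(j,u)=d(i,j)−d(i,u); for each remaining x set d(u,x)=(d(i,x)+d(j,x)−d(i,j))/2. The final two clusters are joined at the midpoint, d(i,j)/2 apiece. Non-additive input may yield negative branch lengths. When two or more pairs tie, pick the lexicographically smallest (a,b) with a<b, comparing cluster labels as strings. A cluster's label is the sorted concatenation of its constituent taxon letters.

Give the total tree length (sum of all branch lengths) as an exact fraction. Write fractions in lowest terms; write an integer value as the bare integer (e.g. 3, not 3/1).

143/4

1. join D+V (d=25, Q=-75) ⇒ DV; edges |D|=9/4, |V|=91/4
  updated: d(DV,K)=15/2, d(DV,R)=5
2. join DV+K (d=15/2, Q=-43/2) ⇒ DKV; edges |DV|=7/4, |K|=23/4
  updated: d(DKV,R)=13/4
3. join DKV+R (d=13/4) ⇒ DKRV; edges |DKV|=13/8, |R|=13/8
final tree: (((D:9/4,V:91/4):7/4,K:23/4):13/8,R:13/8)
total length: 143/4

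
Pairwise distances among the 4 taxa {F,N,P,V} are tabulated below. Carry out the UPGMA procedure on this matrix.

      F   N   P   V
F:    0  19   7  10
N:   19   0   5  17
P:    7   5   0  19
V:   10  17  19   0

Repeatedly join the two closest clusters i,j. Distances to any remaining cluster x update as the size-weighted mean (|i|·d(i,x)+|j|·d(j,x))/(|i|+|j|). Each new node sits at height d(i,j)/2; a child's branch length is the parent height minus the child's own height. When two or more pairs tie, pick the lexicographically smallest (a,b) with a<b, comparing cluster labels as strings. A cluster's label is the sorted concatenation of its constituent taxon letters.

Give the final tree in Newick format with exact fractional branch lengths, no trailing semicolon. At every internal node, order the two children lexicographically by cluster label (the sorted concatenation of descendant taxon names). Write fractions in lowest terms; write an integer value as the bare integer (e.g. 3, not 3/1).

((F:5,V:5):11/4,(N:5/2,P:5/2):21/4)

step 1: merge (N,P) at d=5; branch lengths N→5/2, P→5/2; new cluster NP
  updated: d(F,NP)=13, d(NP,V)=18
step 2: merge (F,V) at d=10; branch lengths F→5, V→5; new cluster FV
  updated: d(FV,NP)=31/2
step 3: merge (FV,NP) at d=31/2; branch lengths FV→11/4, NP→21/4; new cluster FNPV
final tree: ((F:5,V:5):11/4,(N:5/2,P:5/2):21/4)
total length: 23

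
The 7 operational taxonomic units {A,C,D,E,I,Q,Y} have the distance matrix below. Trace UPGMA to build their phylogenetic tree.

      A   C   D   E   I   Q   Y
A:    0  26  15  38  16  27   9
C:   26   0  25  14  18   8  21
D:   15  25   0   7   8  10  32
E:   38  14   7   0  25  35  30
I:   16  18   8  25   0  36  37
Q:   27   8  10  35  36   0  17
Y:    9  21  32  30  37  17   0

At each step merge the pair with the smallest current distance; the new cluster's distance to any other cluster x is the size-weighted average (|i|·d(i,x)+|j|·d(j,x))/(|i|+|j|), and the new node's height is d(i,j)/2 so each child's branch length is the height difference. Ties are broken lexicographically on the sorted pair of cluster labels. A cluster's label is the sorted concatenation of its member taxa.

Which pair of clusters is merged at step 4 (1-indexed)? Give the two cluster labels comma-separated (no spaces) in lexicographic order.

DE,I

iteration 1: select D,E (d=7); attach at lengths (7/2, 7/2); label the merged cluster DE
  updated: d(A,DE)=53/2, d(C,DE)=39/2, d(DE,I)=33/2, d(DE,Q)=45/2, d(DE,Y)=31
iteration 2: select C,Q (d=8); attach at lengths (4, 4); label the merged cluster CQ
  updated: d(A,CQ)=53/2, d(CQ,DE)=21, d(CQ,I)=27, d(CQ,Y)=19
iteration 3: select A,Y (d=9); attach at lengths (9/2, 9/2); label the merged cluster AY
  updated: d(AY,CQ)=91/4, d(AY,DE)=115/4, d(AY,I)=53/2
iteration 4: select DE,I (d=33/2); attach at lengths (19/4, 33/4); label the merged cluster DEI
  updated: d(AY,DEI)=28, d(CQ,DEI)=23
iteration 5: select AY,CQ (d=91/4); attach at lengths (55/8, 59/8); label the merged cluster ACQY
  updated: d(ACQY,DEI)=51/2
iteration 6: select ACQY,DEI (d=51/2); attach at lengths (11/8, 9/2); label the merged cluster ACDEIQY
final tree: (((A:9/2,Y:9/2):55/8,(C:4,Q:4):59/8):11/8,((D:7/2,E:7/2):19/4,I:33/4):9/2)
total length: 457/8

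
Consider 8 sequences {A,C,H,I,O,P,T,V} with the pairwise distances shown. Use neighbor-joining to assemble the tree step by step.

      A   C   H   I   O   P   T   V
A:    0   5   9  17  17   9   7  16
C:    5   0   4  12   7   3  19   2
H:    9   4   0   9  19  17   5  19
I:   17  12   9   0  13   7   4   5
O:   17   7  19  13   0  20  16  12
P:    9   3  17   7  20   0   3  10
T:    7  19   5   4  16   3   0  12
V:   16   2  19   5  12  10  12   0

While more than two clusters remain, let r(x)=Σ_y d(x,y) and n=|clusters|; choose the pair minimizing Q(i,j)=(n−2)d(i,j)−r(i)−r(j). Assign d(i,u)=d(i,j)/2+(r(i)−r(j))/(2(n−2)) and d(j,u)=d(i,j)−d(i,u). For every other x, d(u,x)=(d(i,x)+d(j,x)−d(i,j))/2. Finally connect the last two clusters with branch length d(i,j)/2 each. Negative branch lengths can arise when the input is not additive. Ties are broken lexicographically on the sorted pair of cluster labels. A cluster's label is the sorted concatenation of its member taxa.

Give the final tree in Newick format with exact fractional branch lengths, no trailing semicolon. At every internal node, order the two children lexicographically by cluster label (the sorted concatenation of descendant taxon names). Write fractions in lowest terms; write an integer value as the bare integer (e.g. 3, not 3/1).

step 1: merge (H,T) at d=5, Q=-118; branch lengths H→23/6, T→7/6; new cluster HT
  updated: d(A,HT)=11/2, d(C,HT)=9, d(HT,I)=4, d(HT,O)=15, d(HT,P)=15/2, d(HT,V)=13
step 2: merge (A,HT) at d=11/2, Q=-96; branch lengths A→43/10, HT→6/5; new cluster AHT
  updated: d(AHT,C)=17/4, d(AHT,I)=31/4, d(AHT,O)=53/4, d(AHT,P)=11/2, d(AHT,V)=47/4
step 3: merge (AHT,P) at d=11/2, Q=-66; branch lengths AHT→19/8, P→25/8; new cluster AHPT
  updated: d(AHPT,C)=7/8, d(AHPT,I)=37/8, d(AHPT,O)=111/8, d(AHPT,V)=65/8
step 4: merge (AHPT,I) at d=37/8, Q=-193/4; branch lengths AHPT→9/8, I→7/2; new cluster AHIPT
  updated: d(AHIPT,C)=33/8, d(AHIPT,O)=89/8, d(AHIPT,V)=17/4
step 5: merge (AHIPT,V) at d=17/4, Q=-117/4; branch lengths AHIPT→39/16, V→29/16; new cluster AHIPTV
  updated: d(AHIPTV,C)=15/16, d(AHIPTV,O)=151/16
step 6: merge (AHIPTV,C) at d=15/16, Q=-139/8; branch lengths AHIPTV→27/16, C→-3/4; new cluster ACHIPTV
  updated: d(ACHIPTV,O)=31/4
step 7: merge (ACHIPTV,O) at d=31/4; branch lengths ACHIPTV→31/8, O→31/8; new cluster ACHIOPTV
final tree: ((((((A:43/10,(H:23/6,T:7/6):6/5):19/8,P:25/8):9/8,I:7/2):39/16,V:29/16):27/16,C:-3/4):31/8,O:31/8)
total length: 537/16

((((((A:43/10,(H:23/6,T:7/6):6/5):19/8,P:25/8):9/8,I:7/2):39/16,V:29/16):27/16,C:-3/4):31/8,O:31/8)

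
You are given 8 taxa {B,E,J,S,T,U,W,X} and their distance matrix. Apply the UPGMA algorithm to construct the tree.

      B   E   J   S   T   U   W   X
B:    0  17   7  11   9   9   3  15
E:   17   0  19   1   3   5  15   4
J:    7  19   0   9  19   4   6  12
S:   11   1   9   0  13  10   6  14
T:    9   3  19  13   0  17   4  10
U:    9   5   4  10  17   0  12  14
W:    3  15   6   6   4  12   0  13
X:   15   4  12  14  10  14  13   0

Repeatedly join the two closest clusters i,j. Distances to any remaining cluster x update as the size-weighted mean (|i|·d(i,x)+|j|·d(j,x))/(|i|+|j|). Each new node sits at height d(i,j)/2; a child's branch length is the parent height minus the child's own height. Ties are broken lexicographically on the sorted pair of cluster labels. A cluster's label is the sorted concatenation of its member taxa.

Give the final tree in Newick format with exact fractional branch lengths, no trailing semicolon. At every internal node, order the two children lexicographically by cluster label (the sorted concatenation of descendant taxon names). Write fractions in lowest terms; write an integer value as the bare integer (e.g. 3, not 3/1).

step 1: merge (E,S) at d=1; branch lengths E→1/2, S→1/2; new cluster ES
  updated: d(B,ES)=14, d(ES,J)=14, d(ES,T)=8, d(ES,U)=15/2, d(ES,W)=21/2, d(ES,X)=9
step 2: merge (B,W) at d=3; branch lengths B→3/2, W→3/2; new cluster BW
  updated: d(BW,ES)=49/4, d(BW,J)=13/2, d(BW,T)=13/2, d(BW,U)=21/2, d(BW,X)=14
step 3: merge (J,U) at d=4; branch lengths J→2, U→2; new cluster JU
  updated: d(BW,JU)=17/2, d(ES,JU)=43/4, d(JU,T)=18, d(JU,X)=13
step 4: merge (BW,T) at d=13/2; branch lengths BW→7/4, T→13/4; new cluster BTW
  updated: d(BTW,ES)=65/6, d(BTW,JU)=35/3, d(BTW,X)=38/3
step 5: merge (ES,X) at d=9; branch lengths ES→4, X→9/2; new cluster ESX
  updated: d(BTW,ESX)=103/9, d(ESX,JU)=23/2
step 6: merge (BTW,ESX) at d=103/9; branch lengths BTW→89/36, ESX→11/9; new cluster BESTWX
  updated: d(BESTWX,JU)=139/12
step 7: merge (BESTWX,JU) at d=139/12; branch lengths BESTWX→5/72, JU→91/24; new cluster BEJSTUWX
final tree: ((((B:3/2,W:3/2):7/4,T:13/4):89/36,((E:1/2,S:1/2):4,X:9/2):11/9):5/72,(J:2,U:2):91/24)
total length: 523/18

((((B:3/2,W:3/2):7/4,T:13/4):89/36,((E:1/2,S:1/2):4,X:9/2):11/9):5/72,(J:2,U:2):91/24)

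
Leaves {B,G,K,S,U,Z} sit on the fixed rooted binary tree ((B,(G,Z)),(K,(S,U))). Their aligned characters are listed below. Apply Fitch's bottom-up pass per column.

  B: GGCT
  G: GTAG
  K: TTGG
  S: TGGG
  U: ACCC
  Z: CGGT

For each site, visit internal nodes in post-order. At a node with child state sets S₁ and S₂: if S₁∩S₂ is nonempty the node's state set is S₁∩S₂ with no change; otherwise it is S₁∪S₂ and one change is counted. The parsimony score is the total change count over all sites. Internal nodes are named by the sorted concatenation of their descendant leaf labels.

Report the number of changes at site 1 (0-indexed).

3

site 0, node GZ: G={G} ∪ Z={C} → {C,G} (+1)
site 0, node BGZ: B={G} ∩ GZ={C,G} → {G} (+0)
site 0, node SU: S={T} ∪ U={A} → {A,T} (+1)
site 0, node KSU: K={T} ∩ SU={A,T} → {T} (+0)
site 0, node BGKSUZ: BGZ={G} ∪ KSU={T} → {G,T} (+1)
site 1, node GZ: G={T} ∪ Z={G} → {G,T} (+1)
site 1, node BGZ: B={G} ∩ GZ={G,T} → {G} (+0)
site 1, node SU: S={G} ∪ U={C} → {C,G} (+1)
site 1, node KSU: K={T} ∪ SU={C,G} → {C,G,T} (+1)
site 1, node BGKSUZ: BGZ={G} ∩ KSU={C,G,T} → {G} (+0)
site 2, node GZ: G={A} ∪ Z={G} → {A,G} (+1)
site 2, node BGZ: B={C} ∪ GZ={A,G} → {A,C,G} (+1)
site 2, node SU: S={G} ∪ U={C} → {C,G} (+1)
site 2, node KSU: K={G} ∩ SU={C,G} → {G} (+0)
site 2, node BGKSUZ: BGZ={A,C,G} ∩ KSU={G} → {G} (+0)
site 3, node GZ: G={G} ∪ Z={T} → {G,T} (+1)
site 3, node BGZ: B={T} ∩ GZ={G,T} → {T} (+0)
site 3, node SU: S={G} ∪ U={C} → {C,G} (+1)
site 3, node KSU: K={G} ∩ SU={C,G} → {G} (+0)
site 3, node BGKSUZ: BGZ={T} ∪ KSU={G} → {G,T} (+1)
per-site changes: [3, 3, 3, 3]; total = 12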